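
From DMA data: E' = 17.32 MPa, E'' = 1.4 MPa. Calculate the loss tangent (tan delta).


tan delta = E'' / E'
= 1.4 / 17.32
= 0.0808

tan delta = 0.0808


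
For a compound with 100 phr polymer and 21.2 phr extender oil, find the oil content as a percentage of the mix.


Oil % = oil / (100 + oil) * 100
= 21.2 / (100 + 21.2) * 100
= 21.2 / 121.2 * 100
= 17.49%

17.49%


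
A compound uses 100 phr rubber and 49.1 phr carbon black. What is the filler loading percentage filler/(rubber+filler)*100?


Filler % = filler / (rubber + filler) * 100
= 49.1 / (100 + 49.1) * 100
= 49.1 / 149.1 * 100
= 32.93%

32.93%


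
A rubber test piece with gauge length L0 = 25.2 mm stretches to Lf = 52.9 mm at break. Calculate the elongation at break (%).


Elongation = (Lf - L0) / L0 * 100
= (52.9 - 25.2) / 25.2 * 100
= 27.7 / 25.2 * 100
= 109.9%

109.9%


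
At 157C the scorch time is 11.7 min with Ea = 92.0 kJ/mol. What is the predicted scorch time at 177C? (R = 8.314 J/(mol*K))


Convert temperatures: T1 = 157 + 273.15 = 430.15 K, T2 = 177 + 273.15 = 450.15 K
ts2_new = 11.7 * exp(92000 / 8.314 * (1/450.15 - 1/430.15))
1/T2 - 1/T1 = -1.0329e-04
ts2_new = 3.73 min

3.73 min


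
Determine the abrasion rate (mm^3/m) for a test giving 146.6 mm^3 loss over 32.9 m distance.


Rate = volume_loss / distance
= 146.6 / 32.9
= 4.456 mm^3/m

4.456 mm^3/m


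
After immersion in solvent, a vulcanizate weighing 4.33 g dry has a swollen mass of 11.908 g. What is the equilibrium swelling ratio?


Q = W_swollen / W_dry
Q = 11.908 / 4.33
Q = 2.75

Q = 2.75


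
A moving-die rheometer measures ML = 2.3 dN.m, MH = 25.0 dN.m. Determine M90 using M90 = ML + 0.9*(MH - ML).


M90 = ML + 0.9 * (MH - ML)
M90 = 2.3 + 0.9 * (25.0 - 2.3)
M90 = 2.3 + 0.9 * 22.7
M90 = 22.73 dN.m

22.73 dN.m


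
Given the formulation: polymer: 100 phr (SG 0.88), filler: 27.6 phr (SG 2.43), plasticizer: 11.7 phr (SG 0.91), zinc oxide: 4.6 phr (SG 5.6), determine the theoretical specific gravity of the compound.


Sum of weights = 143.9
Volume contributions:
  polymer: 100/0.88 = 113.6364
  filler: 27.6/2.43 = 11.3580
  plasticizer: 11.7/0.91 = 12.8571
  zinc oxide: 4.6/5.6 = 0.8214
Sum of volumes = 138.6730
SG = 143.9 / 138.6730 = 1.038

SG = 1.038


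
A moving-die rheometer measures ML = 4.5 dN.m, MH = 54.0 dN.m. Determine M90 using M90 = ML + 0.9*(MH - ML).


M90 = ML + 0.9 * (MH - ML)
M90 = 4.5 + 0.9 * (54.0 - 4.5)
M90 = 4.5 + 0.9 * 49.5
M90 = 49.05 dN.m

49.05 dN.m


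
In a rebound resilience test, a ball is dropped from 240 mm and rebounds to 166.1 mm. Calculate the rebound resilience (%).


Resilience = h_rebound / h_drop * 100
= 166.1 / 240 * 100
= 69.2%

69.2%


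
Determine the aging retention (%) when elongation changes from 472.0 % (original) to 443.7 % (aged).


Retention = aged / original * 100
= 443.7 / 472.0 * 100
= 94.0%

94.0%


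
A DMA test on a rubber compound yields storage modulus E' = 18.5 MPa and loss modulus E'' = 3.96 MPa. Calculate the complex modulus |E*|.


|E*| = sqrt(E'^2 + E''^2)
= sqrt(18.5^2 + 3.96^2)
= sqrt(342.2500 + 15.6816)
= 18.919 MPa

18.919 MPa


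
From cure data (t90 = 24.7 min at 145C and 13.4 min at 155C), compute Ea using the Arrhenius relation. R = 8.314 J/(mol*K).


T1 = 418.15 K, T2 = 428.15 K
1/T1 - 1/T2 = 5.5856e-05
ln(t1/t2) = ln(24.7/13.4) = 0.6115
Ea = 8.314 * 0.6115 / 5.5856e-05 = 91026.7424 J/mol
Ea = 91.03 kJ/mol

91.03 kJ/mol


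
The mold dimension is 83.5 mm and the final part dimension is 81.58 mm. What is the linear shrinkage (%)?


Shrinkage = (mold - part) / mold * 100
= (83.5 - 81.58) / 83.5 * 100
= 1.92 / 83.5 * 100
= 2.3%

2.3%


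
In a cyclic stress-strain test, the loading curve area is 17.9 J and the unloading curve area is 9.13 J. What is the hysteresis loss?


Hysteresis loss = loading - unloading
= 17.9 - 9.13
= 8.77 J

8.77 J


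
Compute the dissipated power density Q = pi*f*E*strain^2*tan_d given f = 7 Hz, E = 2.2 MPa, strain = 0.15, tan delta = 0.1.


Q = pi * f * E * strain^2 * tan_d
= pi * 7 * 2.2 * 0.15^2 * 0.1
= pi * 7 * 2.2 * 0.0225 * 0.1
= 0.1089

Q = 0.1089


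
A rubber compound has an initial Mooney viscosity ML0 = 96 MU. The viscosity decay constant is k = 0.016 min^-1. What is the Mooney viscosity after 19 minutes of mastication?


ML = ML0 * exp(-k * t)
ML = 96 * exp(-0.016 * 19)
ML = 96 * 0.7379
ML = 70.83 MU

70.83 MU


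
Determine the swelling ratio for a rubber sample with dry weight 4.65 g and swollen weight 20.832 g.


Q = W_swollen / W_dry
Q = 20.832 / 4.65
Q = 4.48

Q = 4.48


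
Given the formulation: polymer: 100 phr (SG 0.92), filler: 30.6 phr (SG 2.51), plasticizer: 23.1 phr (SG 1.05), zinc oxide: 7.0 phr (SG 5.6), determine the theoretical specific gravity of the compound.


Sum of weights = 160.7
Volume contributions:
  polymer: 100/0.92 = 108.6957
  filler: 30.6/2.51 = 12.1912
  plasticizer: 23.1/1.05 = 22.0000
  zinc oxide: 7.0/5.6 = 1.2500
Sum of volumes = 144.1369
SG = 160.7 / 144.1369 = 1.115

SG = 1.115


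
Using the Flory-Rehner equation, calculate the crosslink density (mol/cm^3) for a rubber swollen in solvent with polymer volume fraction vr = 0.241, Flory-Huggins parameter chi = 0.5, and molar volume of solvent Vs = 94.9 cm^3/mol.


ln(1 - vr) = ln(1 - 0.241) = -0.2758
Numerator = -((-0.2758) + 0.241 + 0.5 * 0.241^2) = 0.0057
Denominator = 94.9 * (0.241^(1/3) - 0.241/2) = 47.6216
nu = 0.0057 / 47.6216 = 1.1997e-04 mol/cm^3

1.1997e-04 mol/cm^3


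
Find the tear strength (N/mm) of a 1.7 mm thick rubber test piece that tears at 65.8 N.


Tear strength = force / thickness
= 65.8 / 1.7
= 38.71 N/mm

38.71 N/mm


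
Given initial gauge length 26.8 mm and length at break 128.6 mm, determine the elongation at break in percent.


Elongation = (Lf - L0) / L0 * 100
= (128.6 - 26.8) / 26.8 * 100
= 101.8 / 26.8 * 100
= 379.9%

379.9%


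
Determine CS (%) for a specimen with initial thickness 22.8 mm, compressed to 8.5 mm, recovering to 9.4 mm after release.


CS = (t0 - recovered) / (t0 - ts) * 100
= (22.8 - 9.4) / (22.8 - 8.5) * 100
= 13.4 / 14.3 * 100
= 93.7%

93.7%


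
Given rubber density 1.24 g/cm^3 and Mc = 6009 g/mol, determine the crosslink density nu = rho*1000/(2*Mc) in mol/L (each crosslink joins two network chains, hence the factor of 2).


nu = rho * 1000 / (2 * Mc)
nu = 1.24 * 1000 / (2 * 6009)
nu = 1240.0 / 12018
nu = 0.1032 mol/L

0.1032 mol/L


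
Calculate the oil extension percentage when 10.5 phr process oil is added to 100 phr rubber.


Oil % = oil / (100 + oil) * 100
= 10.5 / (100 + 10.5) * 100
= 10.5 / 110.5 * 100
= 9.5%

9.5%


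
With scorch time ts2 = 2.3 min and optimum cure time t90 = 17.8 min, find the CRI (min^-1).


CRI = 100 / (t90 - ts2)
= 100 / (17.8 - 2.3)
= 100 / 15.5
= 6.45 min^-1

6.45 min^-1


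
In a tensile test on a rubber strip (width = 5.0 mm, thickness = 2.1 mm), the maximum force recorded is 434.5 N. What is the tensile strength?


Area = width * thickness = 5.0 * 2.1 = 10.5 mm^2
TS = force / area = 434.5 / 10.5 = 41.38 MPa

41.38 MPa


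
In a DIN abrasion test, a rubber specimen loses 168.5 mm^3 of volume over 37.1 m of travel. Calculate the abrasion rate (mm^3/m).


Rate = volume_loss / distance
= 168.5 / 37.1
= 4.542 mm^3/m

4.542 mm^3/m


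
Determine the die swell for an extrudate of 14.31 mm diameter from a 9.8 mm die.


Die swell ratio = D_extrudate / D_die
= 14.31 / 9.8
= 1.46

Die swell = 1.46


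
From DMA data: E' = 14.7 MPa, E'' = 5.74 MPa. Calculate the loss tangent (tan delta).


tan delta = E'' / E'
= 5.74 / 14.7
= 0.3905

tan delta = 0.3905


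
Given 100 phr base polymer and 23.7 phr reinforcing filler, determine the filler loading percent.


Filler % = filler / (rubber + filler) * 100
= 23.7 / (100 + 23.7) * 100
= 23.7 / 123.7 * 100
= 19.16%

19.16%


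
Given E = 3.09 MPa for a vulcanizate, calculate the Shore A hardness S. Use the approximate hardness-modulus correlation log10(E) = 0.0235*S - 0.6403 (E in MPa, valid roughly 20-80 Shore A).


log10(E) = 0.0235*S - 0.6403  =>  S = (log10(E) + 0.6403) / 0.0235
log10(3.09) = 0.489958
S = (0.489958 + 0.6403) / 0.0235 = 1.130258 / 0.0235
S = 48.1

Shore A = 48.1


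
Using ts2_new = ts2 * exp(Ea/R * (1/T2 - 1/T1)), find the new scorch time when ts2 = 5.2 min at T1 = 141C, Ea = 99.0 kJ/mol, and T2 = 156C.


Convert temperatures: T1 = 141 + 273.15 = 414.15 K, T2 = 156 + 273.15 = 429.15 K
ts2_new = 5.2 * exp(99000 / 8.314 * (1/429.15 - 1/414.15))
1/T2 - 1/T1 = -8.4397e-05
ts2_new = 1.9 min

1.9 min


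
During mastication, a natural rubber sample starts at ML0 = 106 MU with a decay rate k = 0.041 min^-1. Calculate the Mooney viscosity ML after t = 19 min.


ML = ML0 * exp(-k * t)
ML = 106 * exp(-0.041 * 19)
ML = 106 * 0.4589
ML = 48.64 MU

48.64 MU


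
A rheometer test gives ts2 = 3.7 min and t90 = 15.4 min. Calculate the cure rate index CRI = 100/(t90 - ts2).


CRI = 100 / (t90 - ts2)
= 100 / (15.4 - 3.7)
= 100 / 11.7
= 8.55 min^-1

8.55 min^-1


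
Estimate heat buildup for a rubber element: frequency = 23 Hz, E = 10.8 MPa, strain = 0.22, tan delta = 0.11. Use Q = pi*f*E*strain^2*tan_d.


Q = pi * f * E * strain^2 * tan_d
= pi * 23 * 10.8 * 0.22^2 * 0.11
= pi * 23 * 10.8 * 0.0484 * 0.11
= 4.1547

Q = 4.1547


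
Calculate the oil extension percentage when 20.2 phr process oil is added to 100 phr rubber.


Oil % = oil / (100 + oil) * 100
= 20.2 / (100 + 20.2) * 100
= 20.2 / 120.2 * 100
= 16.81%

16.81%


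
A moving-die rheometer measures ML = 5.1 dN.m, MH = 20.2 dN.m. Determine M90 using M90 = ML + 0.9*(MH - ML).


M90 = ML + 0.9 * (MH - ML)
M90 = 5.1 + 0.9 * (20.2 - 5.1)
M90 = 5.1 + 0.9 * 15.1
M90 = 18.69 dN.m

18.69 dN.m


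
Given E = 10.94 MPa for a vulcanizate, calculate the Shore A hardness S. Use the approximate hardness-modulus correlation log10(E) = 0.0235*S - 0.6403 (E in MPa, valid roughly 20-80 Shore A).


log10(E) = 0.0235*S - 0.6403  =>  S = (log10(E) + 0.6403) / 0.0235
log10(10.94) = 1.039017
S = (1.039017 + 0.6403) / 0.0235 = 1.679317 / 0.0235
S = 71.5

Shore A = 71.5


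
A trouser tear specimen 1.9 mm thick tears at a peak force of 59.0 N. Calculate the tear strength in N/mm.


Tear strength = force / thickness
= 59.0 / 1.9
= 31.05 N/mm

31.05 N/mm


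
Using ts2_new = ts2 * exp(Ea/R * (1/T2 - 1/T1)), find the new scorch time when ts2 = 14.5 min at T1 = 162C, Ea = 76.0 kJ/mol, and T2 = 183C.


Convert temperatures: T1 = 162 + 273.15 = 435.15 K, T2 = 183 + 273.15 = 456.15 K
ts2_new = 14.5 * exp(76000 / 8.314 * (1/456.15 - 1/435.15))
1/T2 - 1/T1 = -1.0580e-04
ts2_new = 5.51 min

5.51 min


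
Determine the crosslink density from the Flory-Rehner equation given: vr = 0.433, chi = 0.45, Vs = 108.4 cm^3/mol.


ln(1 - vr) = ln(1 - 0.433) = -0.5674
Numerator = -((-0.5674) + 0.433 + 0.45 * 0.433^2) = 0.0500
Denominator = 108.4 * (0.433^(1/3) - 0.433/2) = 58.5398
nu = 0.0500 / 58.5398 = 8.5456e-04 mol/cm^3

8.5456e-04 mol/cm^3


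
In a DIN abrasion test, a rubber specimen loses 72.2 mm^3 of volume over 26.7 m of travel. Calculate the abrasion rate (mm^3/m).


Rate = volume_loss / distance
= 72.2 / 26.7
= 2.704 mm^3/m

2.704 mm^3/m


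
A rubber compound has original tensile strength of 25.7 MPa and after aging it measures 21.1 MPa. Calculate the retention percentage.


Retention = aged / original * 100
= 21.1 / 25.7 * 100
= 82.1%

82.1%


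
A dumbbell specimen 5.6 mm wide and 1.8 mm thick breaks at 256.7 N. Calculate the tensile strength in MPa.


Area = width * thickness = 5.6 * 1.8 = 10.08 mm^2
TS = force / area = 256.7 / 10.08 = 25.47 MPa

25.47 MPa


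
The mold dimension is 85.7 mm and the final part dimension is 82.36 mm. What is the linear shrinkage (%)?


Shrinkage = (mold - part) / mold * 100
= (85.7 - 82.36) / 85.7 * 100
= 3.34 / 85.7 * 100
= 3.9%

3.9%


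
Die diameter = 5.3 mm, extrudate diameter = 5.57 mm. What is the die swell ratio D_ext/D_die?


Die swell ratio = D_extrudate / D_die
= 5.57 / 5.3
= 1.051

Die swell = 1.051


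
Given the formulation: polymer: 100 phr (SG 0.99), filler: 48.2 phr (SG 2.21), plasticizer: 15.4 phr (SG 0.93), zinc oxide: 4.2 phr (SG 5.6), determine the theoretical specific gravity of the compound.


Sum of weights = 167.8
Volume contributions:
  polymer: 100/0.99 = 101.0101
  filler: 48.2/2.21 = 21.8100
  plasticizer: 15.4/0.93 = 16.5591
  zinc oxide: 4.2/5.6 = 0.7500
Sum of volumes = 140.1292
SG = 167.8 / 140.1292 = 1.197

SG = 1.197


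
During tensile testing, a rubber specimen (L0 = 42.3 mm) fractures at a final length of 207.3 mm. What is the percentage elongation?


Elongation = (Lf - L0) / L0 * 100
= (207.3 - 42.3) / 42.3 * 100
= 165.0 / 42.3 * 100
= 390.1%

390.1%


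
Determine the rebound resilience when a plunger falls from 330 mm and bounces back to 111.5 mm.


Resilience = h_rebound / h_drop * 100
= 111.5 / 330 * 100
= 33.8%

33.8%


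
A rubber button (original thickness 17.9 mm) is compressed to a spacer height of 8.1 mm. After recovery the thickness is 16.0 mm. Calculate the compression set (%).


CS = (t0 - recovered) / (t0 - ts) * 100
= (17.9 - 16.0) / (17.9 - 8.1) * 100
= 1.9 / 9.8 * 100
= 19.4%

19.4%


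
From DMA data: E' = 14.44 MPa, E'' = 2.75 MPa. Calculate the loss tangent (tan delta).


tan delta = E'' / E'
= 2.75 / 14.44
= 0.1904

tan delta = 0.1904


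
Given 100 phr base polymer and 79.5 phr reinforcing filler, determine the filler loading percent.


Filler % = filler / (rubber + filler) * 100
= 79.5 / (100 + 79.5) * 100
= 79.5 / 179.5 * 100
= 44.29%

44.29%


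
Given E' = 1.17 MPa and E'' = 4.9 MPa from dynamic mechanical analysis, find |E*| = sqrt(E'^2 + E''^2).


|E*| = sqrt(E'^2 + E''^2)
= sqrt(1.17^2 + 4.9^2)
= sqrt(1.3689 + 24.0100)
= 5.038 MPa

5.038 MPa


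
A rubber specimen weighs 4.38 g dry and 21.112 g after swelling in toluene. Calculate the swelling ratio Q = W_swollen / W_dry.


Q = W_swollen / W_dry
Q = 21.112 / 4.38
Q = 4.82

Q = 4.82


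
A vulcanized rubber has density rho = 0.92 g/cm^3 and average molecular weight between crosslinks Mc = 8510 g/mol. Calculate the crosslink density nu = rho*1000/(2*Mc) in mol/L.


nu = rho * 1000 / (2 * Mc)
nu = 0.92 * 1000 / (2 * 8510)
nu = 920.0 / 17020
nu = 0.0541 mol/L

0.0541 mol/L


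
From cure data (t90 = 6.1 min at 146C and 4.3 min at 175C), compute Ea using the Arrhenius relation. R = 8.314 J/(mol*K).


T1 = 419.15 K, T2 = 448.15 K
1/T1 - 1/T2 = 1.5439e-04
ln(t1/t2) = ln(6.1/4.3) = 0.3497
Ea = 8.314 * 0.3497 / 1.5439e-04 = 18830.7632 J/mol
Ea = 18.83 kJ/mol

18.83 kJ/mol


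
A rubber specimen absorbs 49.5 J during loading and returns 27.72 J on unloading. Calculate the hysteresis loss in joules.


Hysteresis loss = loading - unloading
= 49.5 - 27.72
= 21.78 J

21.78 J


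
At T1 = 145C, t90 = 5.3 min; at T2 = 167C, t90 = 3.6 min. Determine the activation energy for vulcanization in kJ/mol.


T1 = 418.15 K, T2 = 440.15 K
1/T1 - 1/T2 = 1.1953e-04
ln(t1/t2) = ln(5.3/3.6) = 0.3868
Ea = 8.314 * 0.3868 / 1.1953e-04 = 26901.4858 J/mol
Ea = 26.9 kJ/mol

26.9 kJ/mol


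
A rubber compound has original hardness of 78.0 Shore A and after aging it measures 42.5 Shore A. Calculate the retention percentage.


Retention = aged / original * 100
= 42.5 / 78.0 * 100
= 54.5%

54.5%


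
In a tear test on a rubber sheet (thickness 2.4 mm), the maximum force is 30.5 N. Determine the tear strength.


Tear strength = force / thickness
= 30.5 / 2.4
= 12.71 N/mm

12.71 N/mm


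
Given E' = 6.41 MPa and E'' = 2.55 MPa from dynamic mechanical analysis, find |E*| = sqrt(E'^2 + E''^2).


|E*| = sqrt(E'^2 + E''^2)
= sqrt(6.41^2 + 2.55^2)
= sqrt(41.0881 + 6.5025)
= 6.899 MPa

6.899 MPa


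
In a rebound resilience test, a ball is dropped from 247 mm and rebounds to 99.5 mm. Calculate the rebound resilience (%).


Resilience = h_rebound / h_drop * 100
= 99.5 / 247 * 100
= 40.3%

40.3%


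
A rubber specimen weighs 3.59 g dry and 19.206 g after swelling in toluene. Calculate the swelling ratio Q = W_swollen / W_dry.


Q = W_swollen / W_dry
Q = 19.206 / 3.59
Q = 5.35

Q = 5.35


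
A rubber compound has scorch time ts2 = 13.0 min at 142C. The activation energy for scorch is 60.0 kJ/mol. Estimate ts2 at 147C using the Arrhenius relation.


Convert temperatures: T1 = 142 + 273.15 = 415.15 K, T2 = 147 + 273.15 = 420.15 K
ts2_new = 13.0 * exp(60000 / 8.314 * (1/420.15 - 1/415.15))
1/T2 - 1/T1 = -2.8666e-05
ts2_new = 10.57 min

10.57 min


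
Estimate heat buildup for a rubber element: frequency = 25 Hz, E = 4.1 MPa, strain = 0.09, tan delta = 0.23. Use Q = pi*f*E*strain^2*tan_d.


Q = pi * f * E * strain^2 * tan_d
= pi * 25 * 4.1 * 0.09^2 * 0.23
= pi * 25 * 4.1 * 0.0081 * 0.23
= 0.5999

Q = 0.5999


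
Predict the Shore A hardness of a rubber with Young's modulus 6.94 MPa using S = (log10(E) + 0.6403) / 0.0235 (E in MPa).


log10(E) = 0.0235*S - 0.6403  =>  S = (log10(E) + 0.6403) / 0.0235
log10(6.94) = 0.841359
S = (0.841359 + 0.6403) / 0.0235 = 1.481659 / 0.0235
S = 63.0

Shore A = 63.0


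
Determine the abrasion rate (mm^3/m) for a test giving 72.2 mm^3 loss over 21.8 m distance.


Rate = volume_loss / distance
= 72.2 / 21.8
= 3.312 mm^3/m

3.312 mm^3/m


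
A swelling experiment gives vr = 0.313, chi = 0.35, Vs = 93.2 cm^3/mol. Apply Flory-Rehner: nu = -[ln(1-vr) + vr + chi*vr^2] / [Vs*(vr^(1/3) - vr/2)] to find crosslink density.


ln(1 - vr) = ln(1 - 0.313) = -0.3754
Numerator = -((-0.3754) + 0.313 + 0.35 * 0.313^2) = 0.0281
Denominator = 93.2 * (0.313^(1/3) - 0.313/2) = 48.6938
nu = 0.0281 / 48.6938 = 5.7773e-04 mol/cm^3

5.7773e-04 mol/cm^3


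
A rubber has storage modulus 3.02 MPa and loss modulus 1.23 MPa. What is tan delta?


tan delta = E'' / E'
= 1.23 / 3.02
= 0.4073

tan delta = 0.4073


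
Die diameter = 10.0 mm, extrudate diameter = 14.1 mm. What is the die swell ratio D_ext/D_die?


Die swell ratio = D_extrudate / D_die
= 14.1 / 10.0
= 1.41

Die swell = 1.41


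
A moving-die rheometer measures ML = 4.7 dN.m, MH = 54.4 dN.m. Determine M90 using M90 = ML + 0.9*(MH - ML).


M90 = ML + 0.9 * (MH - ML)
M90 = 4.7 + 0.9 * (54.4 - 4.7)
M90 = 4.7 + 0.9 * 49.7
M90 = 49.43 dN.m

49.43 dN.m


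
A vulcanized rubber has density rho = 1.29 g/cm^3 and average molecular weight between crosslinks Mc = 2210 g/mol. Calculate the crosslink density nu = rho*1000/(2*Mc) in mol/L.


nu = rho * 1000 / (2 * Mc)
nu = 1.29 * 1000 / (2 * 2210)
nu = 1290.0 / 4420
nu = 0.2919 mol/L

0.2919 mol/L


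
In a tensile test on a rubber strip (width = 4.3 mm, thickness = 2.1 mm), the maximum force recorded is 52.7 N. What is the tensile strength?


Area = width * thickness = 4.3 * 2.1 = 9.03 mm^2
TS = force / area = 52.7 / 9.03 = 5.84 MPa

5.84 MPa


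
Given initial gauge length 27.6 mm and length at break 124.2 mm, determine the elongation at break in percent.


Elongation = (Lf - L0) / L0 * 100
= (124.2 - 27.6) / 27.6 * 100
= 96.6 / 27.6 * 100
= 350.0%

350.0%


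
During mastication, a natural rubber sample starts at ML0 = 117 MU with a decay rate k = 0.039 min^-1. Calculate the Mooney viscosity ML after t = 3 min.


ML = ML0 * exp(-k * t)
ML = 117 * exp(-0.039 * 3)
ML = 117 * 0.8896
ML = 104.08 MU

104.08 MU


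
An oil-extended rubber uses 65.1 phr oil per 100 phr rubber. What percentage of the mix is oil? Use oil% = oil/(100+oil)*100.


Oil % = oil / (100 + oil) * 100
= 65.1 / (100 + 65.1) * 100
= 65.1 / 165.1 * 100
= 39.43%

39.43%


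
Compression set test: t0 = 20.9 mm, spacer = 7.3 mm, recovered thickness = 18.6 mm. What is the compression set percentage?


CS = (t0 - recovered) / (t0 - ts) * 100
= (20.9 - 18.6) / (20.9 - 7.3) * 100
= 2.3 / 13.6 * 100
= 16.9%

16.9%


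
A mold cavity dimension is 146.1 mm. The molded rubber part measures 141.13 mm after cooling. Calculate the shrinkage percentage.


Shrinkage = (mold - part) / mold * 100
= (146.1 - 141.13) / 146.1 * 100
= 4.97 / 146.1 * 100
= 3.4%

3.4%


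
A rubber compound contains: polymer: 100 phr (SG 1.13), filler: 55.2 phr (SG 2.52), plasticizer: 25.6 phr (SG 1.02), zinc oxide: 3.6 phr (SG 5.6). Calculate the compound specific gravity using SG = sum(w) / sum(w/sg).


Sum of weights = 184.4
Volume contributions:
  polymer: 100/1.13 = 88.4956
  filler: 55.2/2.52 = 21.9048
  plasticizer: 25.6/1.02 = 25.0980
  zinc oxide: 3.6/5.6 = 0.6429
Sum of volumes = 136.1412
SG = 184.4 / 136.1412 = 1.354

SG = 1.354


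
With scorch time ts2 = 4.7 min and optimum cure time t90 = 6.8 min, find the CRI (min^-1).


CRI = 100 / (t90 - ts2)
= 100 / (6.8 - 4.7)
= 100 / 2.1
= 47.62 min^-1

47.62 min^-1


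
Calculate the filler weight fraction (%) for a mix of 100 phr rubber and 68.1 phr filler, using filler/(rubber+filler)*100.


Filler % = filler / (rubber + filler) * 100
= 68.1 / (100 + 68.1) * 100
= 68.1 / 168.1 * 100
= 40.51%

40.51%


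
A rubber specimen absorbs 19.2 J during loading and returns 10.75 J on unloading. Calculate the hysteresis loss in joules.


Hysteresis loss = loading - unloading
= 19.2 - 10.75
= 8.45 J

8.45 J


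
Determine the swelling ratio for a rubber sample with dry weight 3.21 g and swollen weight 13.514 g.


Q = W_swollen / W_dry
Q = 13.514 / 3.21
Q = 4.21

Q = 4.21


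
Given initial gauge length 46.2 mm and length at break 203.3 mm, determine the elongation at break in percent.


Elongation = (Lf - L0) / L0 * 100
= (203.3 - 46.2) / 46.2 * 100
= 157.1 / 46.2 * 100
= 340.0%

340.0%


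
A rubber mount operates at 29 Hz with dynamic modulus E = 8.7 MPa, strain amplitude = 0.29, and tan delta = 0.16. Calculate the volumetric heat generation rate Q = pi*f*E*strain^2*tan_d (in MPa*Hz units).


Q = pi * f * E * strain^2 * tan_d
= pi * 29 * 8.7 * 0.29^2 * 0.16
= pi * 29 * 8.7 * 0.0841 * 0.16
= 10.6655

Q = 10.6655


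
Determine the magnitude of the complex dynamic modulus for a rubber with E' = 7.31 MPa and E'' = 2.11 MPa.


|E*| = sqrt(E'^2 + E''^2)
= sqrt(7.31^2 + 2.11^2)
= sqrt(53.4361 + 4.4521)
= 7.608 MPa

7.608 MPa


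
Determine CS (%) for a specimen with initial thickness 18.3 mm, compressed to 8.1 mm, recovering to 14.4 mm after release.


CS = (t0 - recovered) / (t0 - ts) * 100
= (18.3 - 14.4) / (18.3 - 8.1) * 100
= 3.9 / 10.2 * 100
= 38.2%

38.2%


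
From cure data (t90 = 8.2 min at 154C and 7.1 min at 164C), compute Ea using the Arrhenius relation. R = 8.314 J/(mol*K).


T1 = 427.15 K, T2 = 437.15 K
1/T1 - 1/T2 = 5.3554e-05
ln(t1/t2) = ln(8.2/7.1) = 0.1440
Ea = 8.314 * 0.1440 / 5.3554e-05 = 22361.5615 J/mol
Ea = 22.36 kJ/mol

22.36 kJ/mol


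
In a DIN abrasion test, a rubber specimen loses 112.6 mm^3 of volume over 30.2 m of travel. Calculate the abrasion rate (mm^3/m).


Rate = volume_loss / distance
= 112.6 / 30.2
= 3.728 mm^3/m

3.728 mm^3/m


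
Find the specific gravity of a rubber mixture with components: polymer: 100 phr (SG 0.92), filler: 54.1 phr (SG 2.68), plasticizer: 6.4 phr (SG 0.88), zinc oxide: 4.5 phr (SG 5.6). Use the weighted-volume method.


Sum of weights = 165.0
Volume contributions:
  polymer: 100/0.92 = 108.6957
  filler: 54.1/2.68 = 20.1866
  plasticizer: 6.4/0.88 = 7.2727
  zinc oxide: 4.5/5.6 = 0.8036
Sum of volumes = 136.9585
SG = 165.0 / 136.9585 = 1.205

SG = 1.205


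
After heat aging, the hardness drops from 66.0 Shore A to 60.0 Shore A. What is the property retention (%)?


Retention = aged / original * 100
= 60.0 / 66.0 * 100
= 90.9%

90.9%


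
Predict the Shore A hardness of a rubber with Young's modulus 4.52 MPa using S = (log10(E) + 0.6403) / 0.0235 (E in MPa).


log10(E) = 0.0235*S - 0.6403  =>  S = (log10(E) + 0.6403) / 0.0235
log10(4.52) = 0.655138
S = (0.655138 + 0.6403) / 0.0235 = 1.295438 / 0.0235
S = 55.1

Shore A = 55.1


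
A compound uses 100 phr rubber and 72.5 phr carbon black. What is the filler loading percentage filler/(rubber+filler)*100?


Filler % = filler / (rubber + filler) * 100
= 72.5 / (100 + 72.5) * 100
= 72.5 / 172.5 * 100
= 42.03%

42.03%


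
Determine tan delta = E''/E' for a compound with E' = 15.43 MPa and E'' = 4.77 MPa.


tan delta = E'' / E'
= 4.77 / 15.43
= 0.3091

tan delta = 0.3091


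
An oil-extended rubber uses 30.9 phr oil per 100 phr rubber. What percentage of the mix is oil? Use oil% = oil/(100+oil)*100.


Oil % = oil / (100 + oil) * 100
= 30.9 / (100 + 30.9) * 100
= 30.9 / 130.9 * 100
= 23.61%

23.61%


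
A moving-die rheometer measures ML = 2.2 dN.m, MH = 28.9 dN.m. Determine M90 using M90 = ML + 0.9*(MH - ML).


M90 = ML + 0.9 * (MH - ML)
M90 = 2.2 + 0.9 * (28.9 - 2.2)
M90 = 2.2 + 0.9 * 26.7
M90 = 26.23 dN.m

26.23 dN.m


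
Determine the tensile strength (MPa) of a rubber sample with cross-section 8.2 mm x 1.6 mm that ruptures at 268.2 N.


Area = width * thickness = 8.2 * 1.6 = 13.12 mm^2
TS = force / area = 268.2 / 13.12 = 20.44 MPa

20.44 MPa


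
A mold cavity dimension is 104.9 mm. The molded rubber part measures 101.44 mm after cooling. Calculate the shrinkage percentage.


Shrinkage = (mold - part) / mold * 100
= (104.9 - 101.44) / 104.9 * 100
= 3.46 / 104.9 * 100
= 3.3%

3.3%


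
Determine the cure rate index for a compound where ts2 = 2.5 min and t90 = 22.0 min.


CRI = 100 / (t90 - ts2)
= 100 / (22.0 - 2.5)
= 100 / 19.5
= 5.13 min^-1

5.13 min^-1


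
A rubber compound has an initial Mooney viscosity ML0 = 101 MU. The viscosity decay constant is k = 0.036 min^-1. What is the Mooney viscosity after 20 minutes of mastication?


ML = ML0 * exp(-k * t)
ML = 101 * exp(-0.036 * 20)
ML = 101 * 0.4868
ML = 49.16 MU

49.16 MU


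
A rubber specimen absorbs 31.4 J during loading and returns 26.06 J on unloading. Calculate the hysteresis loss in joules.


Hysteresis loss = loading - unloading
= 31.4 - 26.06
= 5.34 J

5.34 J


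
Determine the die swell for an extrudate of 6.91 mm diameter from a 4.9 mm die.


Die swell ratio = D_extrudate / D_die
= 6.91 / 4.9
= 1.41

Die swell = 1.41


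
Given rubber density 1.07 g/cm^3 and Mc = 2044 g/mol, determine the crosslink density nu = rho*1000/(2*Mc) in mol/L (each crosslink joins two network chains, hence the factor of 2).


nu = rho * 1000 / (2 * Mc)
nu = 1.07 * 1000 / (2 * 2044)
nu = 1070.0 / 4088
nu = 0.2617 mol/L

0.2617 mol/L


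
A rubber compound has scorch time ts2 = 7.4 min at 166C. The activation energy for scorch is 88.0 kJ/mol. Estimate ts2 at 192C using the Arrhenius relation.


Convert temperatures: T1 = 166 + 273.15 = 439.15 K, T2 = 192 + 273.15 = 465.15 K
ts2_new = 7.4 * exp(88000 / 8.314 * (1/465.15 - 1/439.15))
1/T2 - 1/T1 = -1.2728e-04
ts2_new = 1.92 min

1.92 min


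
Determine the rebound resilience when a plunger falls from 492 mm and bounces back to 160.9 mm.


Resilience = h_rebound / h_drop * 100
= 160.9 / 492 * 100
= 32.7%

32.7%


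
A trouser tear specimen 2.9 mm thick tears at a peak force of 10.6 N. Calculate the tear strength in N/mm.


Tear strength = force / thickness
= 10.6 / 2.9
= 3.66 N/mm

3.66 N/mm


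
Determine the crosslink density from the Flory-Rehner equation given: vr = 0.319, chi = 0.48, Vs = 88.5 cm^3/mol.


ln(1 - vr) = ln(1 - 0.319) = -0.3842
Numerator = -((-0.3842) + 0.319 + 0.48 * 0.319^2) = 0.0163
Denominator = 88.5 * (0.319^(1/3) - 0.319/2) = 46.3543
nu = 0.0163 / 46.3543 = 3.5267e-04 mol/cm^3

3.5267e-04 mol/cm^3


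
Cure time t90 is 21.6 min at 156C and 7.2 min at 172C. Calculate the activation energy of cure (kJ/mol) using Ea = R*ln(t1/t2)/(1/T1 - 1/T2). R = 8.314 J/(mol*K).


T1 = 429.15 K, T2 = 445.15 K
1/T1 - 1/T2 = 8.3754e-05
ln(t1/t2) = ln(21.6/7.2) = 1.0986
Ea = 8.314 * 1.0986 / 8.3754e-05 = 109056.1055 J/mol
Ea = 109.06 kJ/mol

109.06 kJ/mol


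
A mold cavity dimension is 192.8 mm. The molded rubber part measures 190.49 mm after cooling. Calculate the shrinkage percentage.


Shrinkage = (mold - part) / mold * 100
= (192.8 - 190.49) / 192.8 * 100
= 2.31 / 192.8 * 100
= 1.2%

1.2%


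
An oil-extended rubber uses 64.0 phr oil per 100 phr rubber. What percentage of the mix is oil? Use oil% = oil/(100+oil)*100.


Oil % = oil / (100 + oil) * 100
= 64.0 / (100 + 64.0) * 100
= 64.0 / 164.0 * 100
= 39.02%

39.02%


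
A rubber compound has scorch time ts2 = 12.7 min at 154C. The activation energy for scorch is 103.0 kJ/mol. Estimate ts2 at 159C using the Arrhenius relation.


Convert temperatures: T1 = 154 + 273.15 = 427.15 K, T2 = 159 + 273.15 = 432.15 K
ts2_new = 12.7 * exp(103000 / 8.314 * (1/432.15 - 1/427.15))
1/T2 - 1/T1 = -2.7087e-05
ts2_new = 9.08 min

9.08 min


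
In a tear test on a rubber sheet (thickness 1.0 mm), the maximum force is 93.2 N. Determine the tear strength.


Tear strength = force / thickness
= 93.2 / 1.0
= 93.2 N/mm

93.2 N/mm


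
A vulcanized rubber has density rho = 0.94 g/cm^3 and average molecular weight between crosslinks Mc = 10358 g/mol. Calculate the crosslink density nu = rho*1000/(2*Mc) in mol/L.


nu = rho * 1000 / (2 * Mc)
nu = 0.94 * 1000 / (2 * 10358)
nu = 940.0 / 20716
nu = 0.0454 mol/L

0.0454 mol/L


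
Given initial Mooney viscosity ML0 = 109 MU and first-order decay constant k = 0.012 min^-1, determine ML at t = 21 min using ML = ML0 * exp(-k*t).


ML = ML0 * exp(-k * t)
ML = 109 * exp(-0.012 * 21)
ML = 109 * 0.7772
ML = 84.72 MU

84.72 MU


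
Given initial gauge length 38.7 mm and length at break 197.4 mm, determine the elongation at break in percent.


Elongation = (Lf - L0) / L0 * 100
= (197.4 - 38.7) / 38.7 * 100
= 158.7 / 38.7 * 100
= 410.1%

410.1%


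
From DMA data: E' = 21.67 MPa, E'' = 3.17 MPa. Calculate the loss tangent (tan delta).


tan delta = E'' / E'
= 3.17 / 21.67
= 0.1463

tan delta = 0.1463


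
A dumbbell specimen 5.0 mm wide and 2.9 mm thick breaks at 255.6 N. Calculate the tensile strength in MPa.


Area = width * thickness = 5.0 * 2.9 = 14.5 mm^2
TS = force / area = 255.6 / 14.5 = 17.63 MPa

17.63 MPa


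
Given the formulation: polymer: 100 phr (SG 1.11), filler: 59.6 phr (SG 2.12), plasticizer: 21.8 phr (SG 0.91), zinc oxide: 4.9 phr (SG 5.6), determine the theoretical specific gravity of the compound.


Sum of weights = 186.3
Volume contributions:
  polymer: 100/1.11 = 90.0901
  filler: 59.6/2.12 = 28.1132
  plasticizer: 21.8/0.91 = 23.9560
  zinc oxide: 4.9/5.6 = 0.8750
Sum of volumes = 143.0343
SG = 186.3 / 143.0343 = 1.302

SG = 1.302


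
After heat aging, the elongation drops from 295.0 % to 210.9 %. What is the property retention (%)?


Retention = aged / original * 100
= 210.9 / 295.0 * 100
= 71.5%

71.5%


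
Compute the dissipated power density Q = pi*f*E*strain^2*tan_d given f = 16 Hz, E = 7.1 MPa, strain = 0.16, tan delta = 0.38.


Q = pi * f * E * strain^2 * tan_d
= pi * 16 * 7.1 * 0.16^2 * 0.38
= pi * 16 * 7.1 * 0.0256 * 0.38
= 3.4718

Q = 3.4718


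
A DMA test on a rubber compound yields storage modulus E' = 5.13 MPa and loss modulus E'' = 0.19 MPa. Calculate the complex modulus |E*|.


|E*| = sqrt(E'^2 + E''^2)
= sqrt(5.13^2 + 0.19^2)
= sqrt(26.3169 + 0.0361)
= 5.134 MPa

5.134 MPa


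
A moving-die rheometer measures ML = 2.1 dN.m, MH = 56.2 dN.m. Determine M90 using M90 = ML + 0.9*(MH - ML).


M90 = ML + 0.9 * (MH - ML)
M90 = 2.1 + 0.9 * (56.2 - 2.1)
M90 = 2.1 + 0.9 * 54.1
M90 = 50.79 dN.m

50.79 dN.m


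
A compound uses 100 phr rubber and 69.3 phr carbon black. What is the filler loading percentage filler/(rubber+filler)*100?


Filler % = filler / (rubber + filler) * 100
= 69.3 / (100 + 69.3) * 100
= 69.3 / 169.3 * 100
= 40.93%

40.93%


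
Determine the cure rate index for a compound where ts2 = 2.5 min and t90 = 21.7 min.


CRI = 100 / (t90 - ts2)
= 100 / (21.7 - 2.5)
= 100 / 19.2
= 5.21 min^-1

5.21 min^-1


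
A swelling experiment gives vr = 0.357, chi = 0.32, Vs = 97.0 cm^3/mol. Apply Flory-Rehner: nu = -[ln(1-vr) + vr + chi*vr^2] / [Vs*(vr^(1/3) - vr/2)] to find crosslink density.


ln(1 - vr) = ln(1 - 0.357) = -0.4416
Numerator = -((-0.4416) + 0.357 + 0.32 * 0.357^2) = 0.0438
Denominator = 97.0 * (0.357^(1/3) - 0.357/2) = 51.4970
nu = 0.0438 / 51.4970 = 8.5106e-04 mol/cm^3

8.5106e-04 mol/cm^3


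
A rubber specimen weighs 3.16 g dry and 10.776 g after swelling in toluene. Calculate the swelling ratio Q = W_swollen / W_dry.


Q = W_swollen / W_dry
Q = 10.776 / 3.16
Q = 3.41

Q = 3.41


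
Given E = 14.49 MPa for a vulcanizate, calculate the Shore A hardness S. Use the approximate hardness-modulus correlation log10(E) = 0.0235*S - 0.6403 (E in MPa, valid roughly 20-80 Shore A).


log10(E) = 0.0235*S - 0.6403  =>  S = (log10(E) + 0.6403) / 0.0235
log10(14.49) = 1.161068
S = (1.161068 + 0.6403) / 0.0235 = 1.801368 / 0.0235
S = 76.7

Shore A = 76.7


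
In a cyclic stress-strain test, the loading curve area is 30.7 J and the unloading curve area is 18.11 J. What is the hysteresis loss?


Hysteresis loss = loading - unloading
= 30.7 - 18.11
= 12.59 J

12.59 J


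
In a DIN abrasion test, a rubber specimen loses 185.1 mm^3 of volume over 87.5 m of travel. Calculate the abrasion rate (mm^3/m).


Rate = volume_loss / distance
= 185.1 / 87.5
= 2.115 mm^3/m

2.115 mm^3/m


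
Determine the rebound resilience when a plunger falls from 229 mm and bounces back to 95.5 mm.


Resilience = h_rebound / h_drop * 100
= 95.5 / 229 * 100
= 41.7%

41.7%


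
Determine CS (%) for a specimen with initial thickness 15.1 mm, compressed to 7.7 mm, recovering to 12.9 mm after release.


CS = (t0 - recovered) / (t0 - ts) * 100
= (15.1 - 12.9) / (15.1 - 7.7) * 100
= 2.2 / 7.4 * 100
= 29.7%

29.7%


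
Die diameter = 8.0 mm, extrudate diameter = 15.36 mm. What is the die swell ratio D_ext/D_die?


Die swell ratio = D_extrudate / D_die
= 15.36 / 8.0
= 1.92

Die swell = 1.92


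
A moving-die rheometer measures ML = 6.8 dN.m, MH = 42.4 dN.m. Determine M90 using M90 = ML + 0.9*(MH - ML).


M90 = ML + 0.9 * (MH - ML)
M90 = 6.8 + 0.9 * (42.4 - 6.8)
M90 = 6.8 + 0.9 * 35.6
M90 = 38.84 dN.m

38.84 dN.m


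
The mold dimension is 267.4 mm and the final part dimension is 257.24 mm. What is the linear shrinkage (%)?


Shrinkage = (mold - part) / mold * 100
= (267.4 - 257.24) / 267.4 * 100
= 10.16 / 267.4 * 100
= 3.8%

3.8%


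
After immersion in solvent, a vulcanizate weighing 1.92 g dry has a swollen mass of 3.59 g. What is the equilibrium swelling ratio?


Q = W_swollen / W_dry
Q = 3.59 / 1.92
Q = 1.87

Q = 1.87


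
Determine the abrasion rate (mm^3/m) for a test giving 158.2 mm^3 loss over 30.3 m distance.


Rate = volume_loss / distance
= 158.2 / 30.3
= 5.221 mm^3/m

5.221 mm^3/m


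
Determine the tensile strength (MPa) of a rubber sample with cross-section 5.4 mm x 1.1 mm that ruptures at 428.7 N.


Area = width * thickness = 5.4 * 1.1 = 5.94 mm^2
TS = force / area = 428.7 / 5.94 = 72.17 MPa

72.17 MPa


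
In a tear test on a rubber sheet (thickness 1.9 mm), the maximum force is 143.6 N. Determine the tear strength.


Tear strength = force / thickness
= 143.6 / 1.9
= 75.58 N/mm

75.58 N/mm


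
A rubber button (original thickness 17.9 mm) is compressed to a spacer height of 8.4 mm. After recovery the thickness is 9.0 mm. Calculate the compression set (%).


CS = (t0 - recovered) / (t0 - ts) * 100
= (17.9 - 9.0) / (17.9 - 8.4) * 100
= 8.9 / 9.5 * 100
= 93.7%

93.7%


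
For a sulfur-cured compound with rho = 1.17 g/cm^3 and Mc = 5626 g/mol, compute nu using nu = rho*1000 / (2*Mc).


nu = rho * 1000 / (2 * Mc)
nu = 1.17 * 1000 / (2 * 5626)
nu = 1170.0 / 11252
nu = 0.1040 mol/L

0.1040 mol/L


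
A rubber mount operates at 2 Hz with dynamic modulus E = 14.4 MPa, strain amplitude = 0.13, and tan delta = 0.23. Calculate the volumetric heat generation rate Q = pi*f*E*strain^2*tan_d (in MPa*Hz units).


Q = pi * f * E * strain^2 * tan_d
= pi * 2 * 14.4 * 0.13^2 * 0.23
= pi * 2 * 14.4 * 0.0169 * 0.23
= 0.3517

Q = 0.3517


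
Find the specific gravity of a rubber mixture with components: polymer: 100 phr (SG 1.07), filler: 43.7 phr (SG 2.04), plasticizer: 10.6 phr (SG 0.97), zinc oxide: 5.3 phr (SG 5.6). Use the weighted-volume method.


Sum of weights = 159.6
Volume contributions:
  polymer: 100/1.07 = 93.4579
  filler: 43.7/2.04 = 21.4216
  plasticizer: 10.6/0.97 = 10.9278
  zinc oxide: 5.3/5.6 = 0.9464
Sum of volumes = 126.7538
SG = 159.6 / 126.7538 = 1.259

SG = 1.259


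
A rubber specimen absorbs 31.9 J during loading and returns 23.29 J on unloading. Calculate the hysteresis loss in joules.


Hysteresis loss = loading - unloading
= 31.9 - 23.29
= 8.61 J

8.61 J


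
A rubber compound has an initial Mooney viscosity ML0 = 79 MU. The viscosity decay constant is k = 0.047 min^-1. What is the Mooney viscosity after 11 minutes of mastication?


ML = ML0 * exp(-k * t)
ML = 79 * exp(-0.047 * 11)
ML = 79 * 0.5963
ML = 47.11 MU

47.11 MU


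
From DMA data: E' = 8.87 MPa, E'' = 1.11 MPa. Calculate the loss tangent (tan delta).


tan delta = E'' / E'
= 1.11 / 8.87
= 0.1251

tan delta = 0.1251


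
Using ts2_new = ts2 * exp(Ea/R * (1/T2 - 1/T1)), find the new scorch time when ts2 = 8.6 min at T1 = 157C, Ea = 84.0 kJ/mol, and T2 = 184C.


Convert temperatures: T1 = 157 + 273.15 = 430.15 K, T2 = 184 + 273.15 = 457.15 K
ts2_new = 8.6 * exp(84000 / 8.314 * (1/457.15 - 1/430.15))
1/T2 - 1/T1 = -1.3730e-04
ts2_new = 2.15 min

2.15 min


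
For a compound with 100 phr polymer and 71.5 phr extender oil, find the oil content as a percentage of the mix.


Oil % = oil / (100 + oil) * 100
= 71.5 / (100 + 71.5) * 100
= 71.5 / 171.5 * 100
= 41.69%

41.69%


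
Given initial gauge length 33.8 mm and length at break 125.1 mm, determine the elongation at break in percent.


Elongation = (Lf - L0) / L0 * 100
= (125.1 - 33.8) / 33.8 * 100
= 91.3 / 33.8 * 100
= 270.1%

270.1%


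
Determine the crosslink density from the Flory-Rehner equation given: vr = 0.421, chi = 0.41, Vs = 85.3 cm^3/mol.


ln(1 - vr) = ln(1 - 0.421) = -0.5465
Numerator = -((-0.5465) + 0.421 + 0.41 * 0.421^2) = 0.0528
Denominator = 85.3 * (0.421^(1/3) - 0.421/2) = 45.9751
nu = 0.0528 / 45.9751 = 0.0011 mol/cm^3

0.0011 mol/cm^3


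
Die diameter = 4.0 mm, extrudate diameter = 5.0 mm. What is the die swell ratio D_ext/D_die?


Die swell ratio = D_extrudate / D_die
= 5.0 / 4.0
= 1.25

Die swell = 1.25


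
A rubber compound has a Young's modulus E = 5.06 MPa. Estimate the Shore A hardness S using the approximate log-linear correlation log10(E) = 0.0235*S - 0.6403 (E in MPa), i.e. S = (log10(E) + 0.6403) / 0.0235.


log10(E) = 0.0235*S - 0.6403  =>  S = (log10(E) + 0.6403) / 0.0235
log10(5.06) = 0.704151
S = (0.704151 + 0.6403) / 0.0235 = 1.344451 / 0.0235
S = 57.2

Shore A = 57.2


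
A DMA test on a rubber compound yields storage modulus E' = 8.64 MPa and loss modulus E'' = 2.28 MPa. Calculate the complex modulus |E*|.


|E*| = sqrt(E'^2 + E''^2)
= sqrt(8.64^2 + 2.28^2)
= sqrt(74.6496 + 5.1984)
= 8.936 MPa

8.936 MPa


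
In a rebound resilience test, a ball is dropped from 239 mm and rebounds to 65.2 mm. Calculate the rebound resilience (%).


Resilience = h_rebound / h_drop * 100
= 65.2 / 239 * 100
= 27.3%

27.3%


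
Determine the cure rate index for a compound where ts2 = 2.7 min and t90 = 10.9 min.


CRI = 100 / (t90 - ts2)
= 100 / (10.9 - 2.7)
= 100 / 8.2
= 12.2 min^-1

12.2 min^-1


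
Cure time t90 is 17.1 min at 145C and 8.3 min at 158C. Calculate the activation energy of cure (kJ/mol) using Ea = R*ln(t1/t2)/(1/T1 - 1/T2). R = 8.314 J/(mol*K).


T1 = 418.15 K, T2 = 431.15 K
1/T1 - 1/T2 = 7.2108e-05
ln(t1/t2) = ln(17.1/8.3) = 0.7228
Ea = 8.314 * 0.7228 / 7.2108e-05 = 83341.0738 J/mol
Ea = 83.34 kJ/mol

83.34 kJ/mol


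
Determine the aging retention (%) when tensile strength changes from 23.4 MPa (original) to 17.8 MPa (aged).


Retention = aged / original * 100
= 17.8 / 23.4 * 100
= 76.1%

76.1%
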